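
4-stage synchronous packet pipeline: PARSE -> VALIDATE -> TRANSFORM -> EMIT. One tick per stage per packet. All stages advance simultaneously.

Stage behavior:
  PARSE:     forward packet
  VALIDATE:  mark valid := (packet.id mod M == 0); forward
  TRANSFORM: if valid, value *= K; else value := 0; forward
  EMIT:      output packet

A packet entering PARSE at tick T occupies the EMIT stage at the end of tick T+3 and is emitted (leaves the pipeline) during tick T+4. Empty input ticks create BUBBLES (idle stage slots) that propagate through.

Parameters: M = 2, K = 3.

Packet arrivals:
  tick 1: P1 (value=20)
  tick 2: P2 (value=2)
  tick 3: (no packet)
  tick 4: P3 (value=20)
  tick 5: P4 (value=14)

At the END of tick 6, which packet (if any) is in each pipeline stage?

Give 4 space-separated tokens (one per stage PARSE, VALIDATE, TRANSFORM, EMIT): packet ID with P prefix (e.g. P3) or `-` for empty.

Tick 1: [PARSE:P1(v=20,ok=F), VALIDATE:-, TRANSFORM:-, EMIT:-] out:-; in:P1
Tick 2: [PARSE:P2(v=2,ok=F), VALIDATE:P1(v=20,ok=F), TRANSFORM:-, EMIT:-] out:-; in:P2
Tick 3: [PARSE:-, VALIDATE:P2(v=2,ok=T), TRANSFORM:P1(v=0,ok=F), EMIT:-] out:-; in:-
Tick 4: [PARSE:P3(v=20,ok=F), VALIDATE:-, TRANSFORM:P2(v=6,ok=T), EMIT:P1(v=0,ok=F)] out:-; in:P3
Tick 5: [PARSE:P4(v=14,ok=F), VALIDATE:P3(v=20,ok=F), TRANSFORM:-, EMIT:P2(v=6,ok=T)] out:P1(v=0); in:P4
Tick 6: [PARSE:-, VALIDATE:P4(v=14,ok=T), TRANSFORM:P3(v=0,ok=F), EMIT:-] out:P2(v=6); in:-
At end of tick 6: ['-', 'P4', 'P3', '-']

Answer: - P4 P3 -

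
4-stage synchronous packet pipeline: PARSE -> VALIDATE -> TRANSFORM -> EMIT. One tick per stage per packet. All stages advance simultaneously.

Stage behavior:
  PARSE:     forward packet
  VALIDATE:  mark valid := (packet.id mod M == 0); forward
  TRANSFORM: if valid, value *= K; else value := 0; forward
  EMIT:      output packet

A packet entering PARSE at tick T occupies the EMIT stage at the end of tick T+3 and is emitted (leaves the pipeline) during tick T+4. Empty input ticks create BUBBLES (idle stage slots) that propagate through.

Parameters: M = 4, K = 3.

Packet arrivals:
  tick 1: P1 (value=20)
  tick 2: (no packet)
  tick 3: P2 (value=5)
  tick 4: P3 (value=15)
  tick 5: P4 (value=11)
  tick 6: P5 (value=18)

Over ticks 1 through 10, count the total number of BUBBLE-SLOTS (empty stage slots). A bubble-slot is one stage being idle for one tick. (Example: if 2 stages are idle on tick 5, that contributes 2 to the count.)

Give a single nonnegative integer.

Answer: 20

Derivation:
Tick 1: [PARSE:P1(v=20,ok=F), VALIDATE:-, TRANSFORM:-, EMIT:-] out:-; bubbles=3
Tick 2: [PARSE:-, VALIDATE:P1(v=20,ok=F), TRANSFORM:-, EMIT:-] out:-; bubbles=3
Tick 3: [PARSE:P2(v=5,ok=F), VALIDATE:-, TRANSFORM:P1(v=0,ok=F), EMIT:-] out:-; bubbles=2
Tick 4: [PARSE:P3(v=15,ok=F), VALIDATE:P2(v=5,ok=F), TRANSFORM:-, EMIT:P1(v=0,ok=F)] out:-; bubbles=1
Tick 5: [PARSE:P4(v=11,ok=F), VALIDATE:P3(v=15,ok=F), TRANSFORM:P2(v=0,ok=F), EMIT:-] out:P1(v=0); bubbles=1
Tick 6: [PARSE:P5(v=18,ok=F), VALIDATE:P4(v=11,ok=T), TRANSFORM:P3(v=0,ok=F), EMIT:P2(v=0,ok=F)] out:-; bubbles=0
Tick 7: [PARSE:-, VALIDATE:P5(v=18,ok=F), TRANSFORM:P4(v=33,ok=T), EMIT:P3(v=0,ok=F)] out:P2(v=0); bubbles=1
Tick 8: [PARSE:-, VALIDATE:-, TRANSFORM:P5(v=0,ok=F), EMIT:P4(v=33,ok=T)] out:P3(v=0); bubbles=2
Tick 9: [PARSE:-, VALIDATE:-, TRANSFORM:-, EMIT:P5(v=0,ok=F)] out:P4(v=33); bubbles=3
Tick 10: [PARSE:-, VALIDATE:-, TRANSFORM:-, EMIT:-] out:P5(v=0); bubbles=4
Total bubble-slots: 20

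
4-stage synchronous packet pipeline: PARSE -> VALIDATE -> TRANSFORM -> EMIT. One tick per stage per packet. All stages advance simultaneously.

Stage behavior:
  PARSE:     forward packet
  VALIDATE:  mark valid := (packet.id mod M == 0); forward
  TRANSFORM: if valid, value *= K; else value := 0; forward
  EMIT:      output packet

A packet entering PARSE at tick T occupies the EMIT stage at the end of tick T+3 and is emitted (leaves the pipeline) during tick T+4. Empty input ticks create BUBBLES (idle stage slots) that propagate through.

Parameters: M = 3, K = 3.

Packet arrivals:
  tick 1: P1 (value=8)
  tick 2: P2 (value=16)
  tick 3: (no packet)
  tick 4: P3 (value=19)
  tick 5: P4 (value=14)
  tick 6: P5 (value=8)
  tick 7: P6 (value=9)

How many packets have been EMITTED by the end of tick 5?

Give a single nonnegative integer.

Answer: 1

Derivation:
Tick 1: [PARSE:P1(v=8,ok=F), VALIDATE:-, TRANSFORM:-, EMIT:-] out:-; in:P1
Tick 2: [PARSE:P2(v=16,ok=F), VALIDATE:P1(v=8,ok=F), TRANSFORM:-, EMIT:-] out:-; in:P2
Tick 3: [PARSE:-, VALIDATE:P2(v=16,ok=F), TRANSFORM:P1(v=0,ok=F), EMIT:-] out:-; in:-
Tick 4: [PARSE:P3(v=19,ok=F), VALIDATE:-, TRANSFORM:P2(v=0,ok=F), EMIT:P1(v=0,ok=F)] out:-; in:P3
Tick 5: [PARSE:P4(v=14,ok=F), VALIDATE:P3(v=19,ok=T), TRANSFORM:-, EMIT:P2(v=0,ok=F)] out:P1(v=0); in:P4
Emitted by tick 5: ['P1']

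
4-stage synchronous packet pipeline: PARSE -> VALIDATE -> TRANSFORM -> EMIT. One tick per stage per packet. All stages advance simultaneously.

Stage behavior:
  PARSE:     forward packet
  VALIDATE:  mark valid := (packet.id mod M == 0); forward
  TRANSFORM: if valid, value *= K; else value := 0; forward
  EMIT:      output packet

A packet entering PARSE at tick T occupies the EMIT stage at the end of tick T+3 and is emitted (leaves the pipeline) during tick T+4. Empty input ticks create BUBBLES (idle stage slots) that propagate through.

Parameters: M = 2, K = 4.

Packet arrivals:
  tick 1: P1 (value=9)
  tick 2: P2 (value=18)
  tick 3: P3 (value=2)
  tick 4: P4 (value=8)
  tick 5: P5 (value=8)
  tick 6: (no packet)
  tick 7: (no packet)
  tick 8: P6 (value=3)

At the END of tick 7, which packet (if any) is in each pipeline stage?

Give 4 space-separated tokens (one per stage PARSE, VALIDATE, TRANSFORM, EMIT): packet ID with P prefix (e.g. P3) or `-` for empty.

Tick 1: [PARSE:P1(v=9,ok=F), VALIDATE:-, TRANSFORM:-, EMIT:-] out:-; in:P1
Tick 2: [PARSE:P2(v=18,ok=F), VALIDATE:P1(v=9,ok=F), TRANSFORM:-, EMIT:-] out:-; in:P2
Tick 3: [PARSE:P3(v=2,ok=F), VALIDATE:P2(v=18,ok=T), TRANSFORM:P1(v=0,ok=F), EMIT:-] out:-; in:P3
Tick 4: [PARSE:P4(v=8,ok=F), VALIDATE:P3(v=2,ok=F), TRANSFORM:P2(v=72,ok=T), EMIT:P1(v=0,ok=F)] out:-; in:P4
Tick 5: [PARSE:P5(v=8,ok=F), VALIDATE:P4(v=8,ok=T), TRANSFORM:P3(v=0,ok=F), EMIT:P2(v=72,ok=T)] out:P1(v=0); in:P5
Tick 6: [PARSE:-, VALIDATE:P5(v=8,ok=F), TRANSFORM:P4(v=32,ok=T), EMIT:P3(v=0,ok=F)] out:P2(v=72); in:-
Tick 7: [PARSE:-, VALIDATE:-, TRANSFORM:P5(v=0,ok=F), EMIT:P4(v=32,ok=T)] out:P3(v=0); in:-
At end of tick 7: ['-', '-', 'P5', 'P4']

Answer: - - P5 P4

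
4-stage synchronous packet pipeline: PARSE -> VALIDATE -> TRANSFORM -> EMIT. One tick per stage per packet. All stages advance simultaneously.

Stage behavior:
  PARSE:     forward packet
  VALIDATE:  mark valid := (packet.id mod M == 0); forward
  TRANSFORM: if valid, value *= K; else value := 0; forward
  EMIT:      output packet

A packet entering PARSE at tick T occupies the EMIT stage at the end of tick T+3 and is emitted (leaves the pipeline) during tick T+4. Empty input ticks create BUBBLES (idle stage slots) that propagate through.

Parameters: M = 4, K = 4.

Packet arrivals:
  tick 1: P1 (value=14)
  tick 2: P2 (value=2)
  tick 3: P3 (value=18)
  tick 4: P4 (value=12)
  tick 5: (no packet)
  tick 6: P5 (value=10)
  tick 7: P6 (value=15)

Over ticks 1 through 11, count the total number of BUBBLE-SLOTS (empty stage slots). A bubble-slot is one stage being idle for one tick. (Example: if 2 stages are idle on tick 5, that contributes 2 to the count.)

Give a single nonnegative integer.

Tick 1: [PARSE:P1(v=14,ok=F), VALIDATE:-, TRANSFORM:-, EMIT:-] out:-; bubbles=3
Tick 2: [PARSE:P2(v=2,ok=F), VALIDATE:P1(v=14,ok=F), TRANSFORM:-, EMIT:-] out:-; bubbles=2
Tick 3: [PARSE:P3(v=18,ok=F), VALIDATE:P2(v=2,ok=F), TRANSFORM:P1(v=0,ok=F), EMIT:-] out:-; bubbles=1
Tick 4: [PARSE:P4(v=12,ok=F), VALIDATE:P3(v=18,ok=F), TRANSFORM:P2(v=0,ok=F), EMIT:P1(v=0,ok=F)] out:-; bubbles=0
Tick 5: [PARSE:-, VALIDATE:P4(v=12,ok=T), TRANSFORM:P3(v=0,ok=F), EMIT:P2(v=0,ok=F)] out:P1(v=0); bubbles=1
Tick 6: [PARSE:P5(v=10,ok=F), VALIDATE:-, TRANSFORM:P4(v=48,ok=T), EMIT:P3(v=0,ok=F)] out:P2(v=0); bubbles=1
Tick 7: [PARSE:P6(v=15,ok=F), VALIDATE:P5(v=10,ok=F), TRANSFORM:-, EMIT:P4(v=48,ok=T)] out:P3(v=0); bubbles=1
Tick 8: [PARSE:-, VALIDATE:P6(v=15,ok=F), TRANSFORM:P5(v=0,ok=F), EMIT:-] out:P4(v=48); bubbles=2
Tick 9: [PARSE:-, VALIDATE:-, TRANSFORM:P6(v=0,ok=F), EMIT:P5(v=0,ok=F)] out:-; bubbles=2
Tick 10: [PARSE:-, VALIDATE:-, TRANSFORM:-, EMIT:P6(v=0,ok=F)] out:P5(v=0); bubbles=3
Tick 11: [PARSE:-, VALIDATE:-, TRANSFORM:-, EMIT:-] out:P6(v=0); bubbles=4
Total bubble-slots: 20

Answer: 20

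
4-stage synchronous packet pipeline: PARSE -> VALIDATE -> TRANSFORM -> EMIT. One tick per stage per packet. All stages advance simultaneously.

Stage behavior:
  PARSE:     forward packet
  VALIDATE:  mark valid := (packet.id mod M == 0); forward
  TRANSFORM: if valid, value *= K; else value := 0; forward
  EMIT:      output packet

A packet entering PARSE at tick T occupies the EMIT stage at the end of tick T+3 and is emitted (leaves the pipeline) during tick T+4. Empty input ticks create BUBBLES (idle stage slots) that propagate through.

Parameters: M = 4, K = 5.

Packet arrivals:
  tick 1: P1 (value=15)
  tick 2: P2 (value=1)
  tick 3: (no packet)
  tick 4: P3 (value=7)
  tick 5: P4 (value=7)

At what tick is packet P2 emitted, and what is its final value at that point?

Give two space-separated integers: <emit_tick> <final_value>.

Answer: 6 0

Derivation:
Tick 1: [PARSE:P1(v=15,ok=F), VALIDATE:-, TRANSFORM:-, EMIT:-] out:-; in:P1
Tick 2: [PARSE:P2(v=1,ok=F), VALIDATE:P1(v=15,ok=F), TRANSFORM:-, EMIT:-] out:-; in:P2
Tick 3: [PARSE:-, VALIDATE:P2(v=1,ok=F), TRANSFORM:P1(v=0,ok=F), EMIT:-] out:-; in:-
Tick 4: [PARSE:P3(v=7,ok=F), VALIDATE:-, TRANSFORM:P2(v=0,ok=F), EMIT:P1(v=0,ok=F)] out:-; in:P3
Tick 5: [PARSE:P4(v=7,ok=F), VALIDATE:P3(v=7,ok=F), TRANSFORM:-, EMIT:P2(v=0,ok=F)] out:P1(v=0); in:P4
Tick 6: [PARSE:-, VALIDATE:P4(v=7,ok=T), TRANSFORM:P3(v=0,ok=F), EMIT:-] out:P2(v=0); in:-
Tick 7: [PARSE:-, VALIDATE:-, TRANSFORM:P4(v=35,ok=T), EMIT:P3(v=0,ok=F)] out:-; in:-
Tick 8: [PARSE:-, VALIDATE:-, TRANSFORM:-, EMIT:P4(v=35,ok=T)] out:P3(v=0); in:-
Tick 9: [PARSE:-, VALIDATE:-, TRANSFORM:-, EMIT:-] out:P4(v=35); in:-
P2: arrives tick 2, valid=False (id=2, id%4=2), emit tick 6, final value 0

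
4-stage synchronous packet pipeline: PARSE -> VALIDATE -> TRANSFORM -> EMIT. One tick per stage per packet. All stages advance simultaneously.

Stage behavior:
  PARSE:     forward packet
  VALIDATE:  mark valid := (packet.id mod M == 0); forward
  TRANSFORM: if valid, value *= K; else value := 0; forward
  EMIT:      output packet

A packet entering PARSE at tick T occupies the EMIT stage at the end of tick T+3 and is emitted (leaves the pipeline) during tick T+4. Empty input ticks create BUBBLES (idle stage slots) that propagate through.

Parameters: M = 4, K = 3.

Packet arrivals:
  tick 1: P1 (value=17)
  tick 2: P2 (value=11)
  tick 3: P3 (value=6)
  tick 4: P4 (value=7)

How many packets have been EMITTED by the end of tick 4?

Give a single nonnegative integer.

Answer: 0

Derivation:
Tick 1: [PARSE:P1(v=17,ok=F), VALIDATE:-, TRANSFORM:-, EMIT:-] out:-; in:P1
Tick 2: [PARSE:P2(v=11,ok=F), VALIDATE:P1(v=17,ok=F), TRANSFORM:-, EMIT:-] out:-; in:P2
Tick 3: [PARSE:P3(v=6,ok=F), VALIDATE:P2(v=11,ok=F), TRANSFORM:P1(v=0,ok=F), EMIT:-] out:-; in:P3
Tick 4: [PARSE:P4(v=7,ok=F), VALIDATE:P3(v=6,ok=F), TRANSFORM:P2(v=0,ok=F), EMIT:P1(v=0,ok=F)] out:-; in:P4
Emitted by tick 4: []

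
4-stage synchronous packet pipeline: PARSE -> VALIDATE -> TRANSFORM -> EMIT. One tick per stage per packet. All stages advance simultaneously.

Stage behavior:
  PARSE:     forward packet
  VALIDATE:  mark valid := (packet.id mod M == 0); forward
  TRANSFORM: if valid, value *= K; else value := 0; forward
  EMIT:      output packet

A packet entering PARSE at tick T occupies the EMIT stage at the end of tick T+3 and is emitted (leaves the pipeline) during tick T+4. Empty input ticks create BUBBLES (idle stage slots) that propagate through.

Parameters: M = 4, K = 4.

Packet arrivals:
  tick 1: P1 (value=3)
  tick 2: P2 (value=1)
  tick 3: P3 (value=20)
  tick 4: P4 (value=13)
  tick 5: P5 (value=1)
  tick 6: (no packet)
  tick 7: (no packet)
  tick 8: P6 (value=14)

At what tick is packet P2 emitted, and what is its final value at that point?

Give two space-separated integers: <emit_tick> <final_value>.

Tick 1: [PARSE:P1(v=3,ok=F), VALIDATE:-, TRANSFORM:-, EMIT:-] out:-; in:P1
Tick 2: [PARSE:P2(v=1,ok=F), VALIDATE:P1(v=3,ok=F), TRANSFORM:-, EMIT:-] out:-; in:P2
Tick 3: [PARSE:P3(v=20,ok=F), VALIDATE:P2(v=1,ok=F), TRANSFORM:P1(v=0,ok=F), EMIT:-] out:-; in:P3
Tick 4: [PARSE:P4(v=13,ok=F), VALIDATE:P3(v=20,ok=F), TRANSFORM:P2(v=0,ok=F), EMIT:P1(v=0,ok=F)] out:-; in:P4
Tick 5: [PARSE:P5(v=1,ok=F), VALIDATE:P4(v=13,ok=T), TRANSFORM:P3(v=0,ok=F), EMIT:P2(v=0,ok=F)] out:P1(v=0); in:P5
Tick 6: [PARSE:-, VALIDATE:P5(v=1,ok=F), TRANSFORM:P4(v=52,ok=T), EMIT:P3(v=0,ok=F)] out:P2(v=0); in:-
Tick 7: [PARSE:-, VALIDATE:-, TRANSFORM:P5(v=0,ok=F), EMIT:P4(v=52,ok=T)] out:P3(v=0); in:-
Tick 8: [PARSE:P6(v=14,ok=F), VALIDATE:-, TRANSFORM:-, EMIT:P5(v=0,ok=F)] out:P4(v=52); in:P6
Tick 9: [PARSE:-, VALIDATE:P6(v=14,ok=F), TRANSFORM:-, EMIT:-] out:P5(v=0); in:-
Tick 10: [PARSE:-, VALIDATE:-, TRANSFORM:P6(v=0,ok=F), EMIT:-] out:-; in:-
Tick 11: [PARSE:-, VALIDATE:-, TRANSFORM:-, EMIT:P6(v=0,ok=F)] out:-; in:-
Tick 12: [PARSE:-, VALIDATE:-, TRANSFORM:-, EMIT:-] out:P6(v=0); in:-
P2: arrives tick 2, valid=False (id=2, id%4=2), emit tick 6, final value 0

Answer: 6 0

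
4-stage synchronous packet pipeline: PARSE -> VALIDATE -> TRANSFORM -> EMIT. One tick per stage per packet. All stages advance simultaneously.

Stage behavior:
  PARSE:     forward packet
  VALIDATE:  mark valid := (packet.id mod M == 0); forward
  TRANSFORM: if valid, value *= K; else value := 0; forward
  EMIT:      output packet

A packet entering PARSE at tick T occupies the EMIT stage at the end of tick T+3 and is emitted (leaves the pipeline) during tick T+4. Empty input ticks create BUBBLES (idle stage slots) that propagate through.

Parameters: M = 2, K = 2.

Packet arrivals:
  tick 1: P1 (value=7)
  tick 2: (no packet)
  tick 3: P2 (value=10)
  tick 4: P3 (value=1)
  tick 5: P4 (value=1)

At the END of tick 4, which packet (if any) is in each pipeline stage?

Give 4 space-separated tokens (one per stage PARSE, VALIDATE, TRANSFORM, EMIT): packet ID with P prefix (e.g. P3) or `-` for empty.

Tick 1: [PARSE:P1(v=7,ok=F), VALIDATE:-, TRANSFORM:-, EMIT:-] out:-; in:P1
Tick 2: [PARSE:-, VALIDATE:P1(v=7,ok=F), TRANSFORM:-, EMIT:-] out:-; in:-
Tick 3: [PARSE:P2(v=10,ok=F), VALIDATE:-, TRANSFORM:P1(v=0,ok=F), EMIT:-] out:-; in:P2
Tick 4: [PARSE:P3(v=1,ok=F), VALIDATE:P2(v=10,ok=T), TRANSFORM:-, EMIT:P1(v=0,ok=F)] out:-; in:P3
At end of tick 4: ['P3', 'P2', '-', 'P1']

Answer: P3 P2 - P1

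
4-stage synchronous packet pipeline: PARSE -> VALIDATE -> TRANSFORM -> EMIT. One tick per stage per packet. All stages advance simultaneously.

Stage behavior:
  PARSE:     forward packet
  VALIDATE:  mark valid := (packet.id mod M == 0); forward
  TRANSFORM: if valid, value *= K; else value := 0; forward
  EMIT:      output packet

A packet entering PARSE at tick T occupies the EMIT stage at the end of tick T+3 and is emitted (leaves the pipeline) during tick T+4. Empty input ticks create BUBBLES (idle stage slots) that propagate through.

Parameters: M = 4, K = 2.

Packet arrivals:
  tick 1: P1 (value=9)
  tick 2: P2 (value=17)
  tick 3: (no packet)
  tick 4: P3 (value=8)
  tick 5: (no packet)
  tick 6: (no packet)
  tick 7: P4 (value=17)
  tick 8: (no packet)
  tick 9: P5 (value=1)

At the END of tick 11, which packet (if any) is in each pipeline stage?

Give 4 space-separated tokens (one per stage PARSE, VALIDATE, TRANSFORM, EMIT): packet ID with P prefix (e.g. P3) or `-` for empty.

Tick 1: [PARSE:P1(v=9,ok=F), VALIDATE:-, TRANSFORM:-, EMIT:-] out:-; in:P1
Tick 2: [PARSE:P2(v=17,ok=F), VALIDATE:P1(v=9,ok=F), TRANSFORM:-, EMIT:-] out:-; in:P2
Tick 3: [PARSE:-, VALIDATE:P2(v=17,ok=F), TRANSFORM:P1(v=0,ok=F), EMIT:-] out:-; in:-
Tick 4: [PARSE:P3(v=8,ok=F), VALIDATE:-, TRANSFORM:P2(v=0,ok=F), EMIT:P1(v=0,ok=F)] out:-; in:P3
Tick 5: [PARSE:-, VALIDATE:P3(v=8,ok=F), TRANSFORM:-, EMIT:P2(v=0,ok=F)] out:P1(v=0); in:-
Tick 6: [PARSE:-, VALIDATE:-, TRANSFORM:P3(v=0,ok=F), EMIT:-] out:P2(v=0); in:-
Tick 7: [PARSE:P4(v=17,ok=F), VALIDATE:-, TRANSFORM:-, EMIT:P3(v=0,ok=F)] out:-; in:P4
Tick 8: [PARSE:-, VALIDATE:P4(v=17,ok=T), TRANSFORM:-, EMIT:-] out:P3(v=0); in:-
Tick 9: [PARSE:P5(v=1,ok=F), VALIDATE:-, TRANSFORM:P4(v=34,ok=T), EMIT:-] out:-; in:P5
Tick 10: [PARSE:-, VALIDATE:P5(v=1,ok=F), TRANSFORM:-, EMIT:P4(v=34,ok=T)] out:-; in:-
Tick 11: [PARSE:-, VALIDATE:-, TRANSFORM:P5(v=0,ok=F), EMIT:-] out:P4(v=34); in:-
At end of tick 11: ['-', '-', 'P5', '-']

Answer: - - P5 -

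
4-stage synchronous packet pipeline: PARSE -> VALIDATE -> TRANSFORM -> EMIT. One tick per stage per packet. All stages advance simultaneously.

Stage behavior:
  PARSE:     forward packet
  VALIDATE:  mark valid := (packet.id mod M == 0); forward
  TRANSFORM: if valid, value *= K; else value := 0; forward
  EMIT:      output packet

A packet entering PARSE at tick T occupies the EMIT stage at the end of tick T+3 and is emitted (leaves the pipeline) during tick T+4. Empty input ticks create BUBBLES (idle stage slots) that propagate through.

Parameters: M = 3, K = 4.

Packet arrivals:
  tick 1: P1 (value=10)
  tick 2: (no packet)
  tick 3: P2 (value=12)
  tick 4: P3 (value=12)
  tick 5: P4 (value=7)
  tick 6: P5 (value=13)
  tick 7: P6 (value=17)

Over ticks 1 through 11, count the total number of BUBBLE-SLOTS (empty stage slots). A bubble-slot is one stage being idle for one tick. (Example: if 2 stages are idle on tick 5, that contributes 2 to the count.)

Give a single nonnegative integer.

Answer: 20

Derivation:
Tick 1: [PARSE:P1(v=10,ok=F), VALIDATE:-, TRANSFORM:-, EMIT:-] out:-; bubbles=3
Tick 2: [PARSE:-, VALIDATE:P1(v=10,ok=F), TRANSFORM:-, EMIT:-] out:-; bubbles=3
Tick 3: [PARSE:P2(v=12,ok=F), VALIDATE:-, TRANSFORM:P1(v=0,ok=F), EMIT:-] out:-; bubbles=2
Tick 4: [PARSE:P3(v=12,ok=F), VALIDATE:P2(v=12,ok=F), TRANSFORM:-, EMIT:P1(v=0,ok=F)] out:-; bubbles=1
Tick 5: [PARSE:P4(v=7,ok=F), VALIDATE:P3(v=12,ok=T), TRANSFORM:P2(v=0,ok=F), EMIT:-] out:P1(v=0); bubbles=1
Tick 6: [PARSE:P5(v=13,ok=F), VALIDATE:P4(v=7,ok=F), TRANSFORM:P3(v=48,ok=T), EMIT:P2(v=0,ok=F)] out:-; bubbles=0
Tick 7: [PARSE:P6(v=17,ok=F), VALIDATE:P5(v=13,ok=F), TRANSFORM:P4(v=0,ok=F), EMIT:P3(v=48,ok=T)] out:P2(v=0); bubbles=0
Tick 8: [PARSE:-, VALIDATE:P6(v=17,ok=T), TRANSFORM:P5(v=0,ok=F), EMIT:P4(v=0,ok=F)] out:P3(v=48); bubbles=1
Tick 9: [PARSE:-, VALIDATE:-, TRANSFORM:P6(v=68,ok=T), EMIT:P5(v=0,ok=F)] out:P4(v=0); bubbles=2
Tick 10: [PARSE:-, VALIDATE:-, TRANSFORM:-, EMIT:P6(v=68,ok=T)] out:P5(v=0); bubbles=3
Tick 11: [PARSE:-, VALIDATE:-, TRANSFORM:-, EMIT:-] out:P6(v=68); bubbles=4
Total bubble-slots: 20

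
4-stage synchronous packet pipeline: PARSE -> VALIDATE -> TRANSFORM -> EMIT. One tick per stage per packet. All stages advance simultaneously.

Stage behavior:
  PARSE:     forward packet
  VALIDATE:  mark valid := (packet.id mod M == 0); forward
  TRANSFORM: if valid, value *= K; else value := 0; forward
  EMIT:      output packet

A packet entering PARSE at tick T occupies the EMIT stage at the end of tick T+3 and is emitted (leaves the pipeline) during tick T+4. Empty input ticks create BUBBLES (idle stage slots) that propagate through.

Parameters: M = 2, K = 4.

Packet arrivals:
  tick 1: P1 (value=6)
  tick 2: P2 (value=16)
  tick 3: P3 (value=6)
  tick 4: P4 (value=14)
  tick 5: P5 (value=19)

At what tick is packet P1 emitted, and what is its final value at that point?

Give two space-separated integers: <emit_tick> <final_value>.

Tick 1: [PARSE:P1(v=6,ok=F), VALIDATE:-, TRANSFORM:-, EMIT:-] out:-; in:P1
Tick 2: [PARSE:P2(v=16,ok=F), VALIDATE:P1(v=6,ok=F), TRANSFORM:-, EMIT:-] out:-; in:P2
Tick 3: [PARSE:P3(v=6,ok=F), VALIDATE:P2(v=16,ok=T), TRANSFORM:P1(v=0,ok=F), EMIT:-] out:-; in:P3
Tick 4: [PARSE:P4(v=14,ok=F), VALIDATE:P3(v=6,ok=F), TRANSFORM:P2(v=64,ok=T), EMIT:P1(v=0,ok=F)] out:-; in:P4
Tick 5: [PARSE:P5(v=19,ok=F), VALIDATE:P4(v=14,ok=T), TRANSFORM:P3(v=0,ok=F), EMIT:P2(v=64,ok=T)] out:P1(v=0); in:P5
Tick 6: [PARSE:-, VALIDATE:P5(v=19,ok=F), TRANSFORM:P4(v=56,ok=T), EMIT:P3(v=0,ok=F)] out:P2(v=64); in:-
Tick 7: [PARSE:-, VALIDATE:-, TRANSFORM:P5(v=0,ok=F), EMIT:P4(v=56,ok=T)] out:P3(v=0); in:-
Tick 8: [PARSE:-, VALIDATE:-, TRANSFORM:-, EMIT:P5(v=0,ok=F)] out:P4(v=56); in:-
Tick 9: [PARSE:-, VALIDATE:-, TRANSFORM:-, EMIT:-] out:P5(v=0); in:-
P1: arrives tick 1, valid=False (id=1, id%2=1), emit tick 5, final value 0

Answer: 5 0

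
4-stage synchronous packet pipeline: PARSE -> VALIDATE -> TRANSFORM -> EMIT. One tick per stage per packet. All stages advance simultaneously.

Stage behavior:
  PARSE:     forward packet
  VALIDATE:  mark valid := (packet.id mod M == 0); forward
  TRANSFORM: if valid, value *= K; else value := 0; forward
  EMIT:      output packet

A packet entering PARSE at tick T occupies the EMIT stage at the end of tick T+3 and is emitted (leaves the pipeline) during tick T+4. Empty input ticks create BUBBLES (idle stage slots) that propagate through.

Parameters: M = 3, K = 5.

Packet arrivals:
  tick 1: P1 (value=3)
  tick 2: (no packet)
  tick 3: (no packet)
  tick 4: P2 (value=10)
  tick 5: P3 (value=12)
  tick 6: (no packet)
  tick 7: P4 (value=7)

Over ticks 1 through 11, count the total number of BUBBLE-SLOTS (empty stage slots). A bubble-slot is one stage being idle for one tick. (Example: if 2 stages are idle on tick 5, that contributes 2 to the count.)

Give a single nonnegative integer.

Tick 1: [PARSE:P1(v=3,ok=F), VALIDATE:-, TRANSFORM:-, EMIT:-] out:-; bubbles=3
Tick 2: [PARSE:-, VALIDATE:P1(v=3,ok=F), TRANSFORM:-, EMIT:-] out:-; bubbles=3
Tick 3: [PARSE:-, VALIDATE:-, TRANSFORM:P1(v=0,ok=F), EMIT:-] out:-; bubbles=3
Tick 4: [PARSE:P2(v=10,ok=F), VALIDATE:-, TRANSFORM:-, EMIT:P1(v=0,ok=F)] out:-; bubbles=2
Tick 5: [PARSE:P3(v=12,ok=F), VALIDATE:P2(v=10,ok=F), TRANSFORM:-, EMIT:-] out:P1(v=0); bubbles=2
Tick 6: [PARSE:-, VALIDATE:P3(v=12,ok=T), TRANSFORM:P2(v=0,ok=F), EMIT:-] out:-; bubbles=2
Tick 7: [PARSE:P4(v=7,ok=F), VALIDATE:-, TRANSFORM:P3(v=60,ok=T), EMIT:P2(v=0,ok=F)] out:-; bubbles=1
Tick 8: [PARSE:-, VALIDATE:P4(v=7,ok=F), TRANSFORM:-, EMIT:P3(v=60,ok=T)] out:P2(v=0); bubbles=2
Tick 9: [PARSE:-, VALIDATE:-, TRANSFORM:P4(v=0,ok=F), EMIT:-] out:P3(v=60); bubbles=3
Tick 10: [PARSE:-, VALIDATE:-, TRANSFORM:-, EMIT:P4(v=0,ok=F)] out:-; bubbles=3
Tick 11: [PARSE:-, VALIDATE:-, TRANSFORM:-, EMIT:-] out:P4(v=0); bubbles=4
Total bubble-slots: 28

Answer: 28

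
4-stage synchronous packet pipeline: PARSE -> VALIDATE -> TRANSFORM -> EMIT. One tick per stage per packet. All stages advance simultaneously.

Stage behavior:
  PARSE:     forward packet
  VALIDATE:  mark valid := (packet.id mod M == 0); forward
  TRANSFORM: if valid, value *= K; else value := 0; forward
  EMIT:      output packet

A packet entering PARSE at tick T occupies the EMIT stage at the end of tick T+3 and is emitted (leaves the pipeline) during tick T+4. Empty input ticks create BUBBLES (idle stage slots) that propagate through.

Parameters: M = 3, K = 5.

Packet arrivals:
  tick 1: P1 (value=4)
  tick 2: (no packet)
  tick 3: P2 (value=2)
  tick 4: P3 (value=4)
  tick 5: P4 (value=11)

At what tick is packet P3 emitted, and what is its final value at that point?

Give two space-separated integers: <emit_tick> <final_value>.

Tick 1: [PARSE:P1(v=4,ok=F), VALIDATE:-, TRANSFORM:-, EMIT:-] out:-; in:P1
Tick 2: [PARSE:-, VALIDATE:P1(v=4,ok=F), TRANSFORM:-, EMIT:-] out:-; in:-
Tick 3: [PARSE:P2(v=2,ok=F), VALIDATE:-, TRANSFORM:P1(v=0,ok=F), EMIT:-] out:-; in:P2
Tick 4: [PARSE:P3(v=4,ok=F), VALIDATE:P2(v=2,ok=F), TRANSFORM:-, EMIT:P1(v=0,ok=F)] out:-; in:P3
Tick 5: [PARSE:P4(v=11,ok=F), VALIDATE:P3(v=4,ok=T), TRANSFORM:P2(v=0,ok=F), EMIT:-] out:P1(v=0); in:P4
Tick 6: [PARSE:-, VALIDATE:P4(v=11,ok=F), TRANSFORM:P3(v=20,ok=T), EMIT:P2(v=0,ok=F)] out:-; in:-
Tick 7: [PARSE:-, VALIDATE:-, TRANSFORM:P4(v=0,ok=F), EMIT:P3(v=20,ok=T)] out:P2(v=0); in:-
Tick 8: [PARSE:-, VALIDATE:-, TRANSFORM:-, EMIT:P4(v=0,ok=F)] out:P3(v=20); in:-
Tick 9: [PARSE:-, VALIDATE:-, TRANSFORM:-, EMIT:-] out:P4(v=0); in:-
P3: arrives tick 4, valid=True (id=3, id%3=0), emit tick 8, final value 20

Answer: 8 20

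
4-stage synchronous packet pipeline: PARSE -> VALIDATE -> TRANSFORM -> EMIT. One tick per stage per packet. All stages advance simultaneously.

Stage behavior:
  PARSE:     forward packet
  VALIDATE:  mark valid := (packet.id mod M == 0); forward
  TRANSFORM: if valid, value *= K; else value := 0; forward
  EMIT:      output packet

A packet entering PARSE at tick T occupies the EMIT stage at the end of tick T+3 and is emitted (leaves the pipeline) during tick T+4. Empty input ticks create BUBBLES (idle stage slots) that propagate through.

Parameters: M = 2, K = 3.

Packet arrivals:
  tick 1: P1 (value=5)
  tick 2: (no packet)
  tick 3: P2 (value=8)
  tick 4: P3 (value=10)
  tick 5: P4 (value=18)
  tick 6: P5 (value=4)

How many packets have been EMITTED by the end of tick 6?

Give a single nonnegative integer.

Tick 1: [PARSE:P1(v=5,ok=F), VALIDATE:-, TRANSFORM:-, EMIT:-] out:-; in:P1
Tick 2: [PARSE:-, VALIDATE:P1(v=5,ok=F), TRANSFORM:-, EMIT:-] out:-; in:-
Tick 3: [PARSE:P2(v=8,ok=F), VALIDATE:-, TRANSFORM:P1(v=0,ok=F), EMIT:-] out:-; in:P2
Tick 4: [PARSE:P3(v=10,ok=F), VALIDATE:P2(v=8,ok=T), TRANSFORM:-, EMIT:P1(v=0,ok=F)] out:-; in:P3
Tick 5: [PARSE:P4(v=18,ok=F), VALIDATE:P3(v=10,ok=F), TRANSFORM:P2(v=24,ok=T), EMIT:-] out:P1(v=0); in:P4
Tick 6: [PARSE:P5(v=4,ok=F), VALIDATE:P4(v=18,ok=T), TRANSFORM:P3(v=0,ok=F), EMIT:P2(v=24,ok=T)] out:-; in:P5
Emitted by tick 6: ['P1']

Answer: 1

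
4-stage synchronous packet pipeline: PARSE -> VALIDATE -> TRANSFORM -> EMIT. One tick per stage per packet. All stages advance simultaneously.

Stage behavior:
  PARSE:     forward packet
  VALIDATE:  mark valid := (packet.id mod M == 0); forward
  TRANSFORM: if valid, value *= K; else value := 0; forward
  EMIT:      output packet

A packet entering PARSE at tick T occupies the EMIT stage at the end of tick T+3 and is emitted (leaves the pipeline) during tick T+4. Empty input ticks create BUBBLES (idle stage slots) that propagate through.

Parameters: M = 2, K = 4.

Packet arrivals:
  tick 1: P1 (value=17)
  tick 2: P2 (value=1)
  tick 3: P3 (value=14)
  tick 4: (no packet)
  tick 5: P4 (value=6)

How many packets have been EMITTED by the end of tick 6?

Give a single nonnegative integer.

Answer: 2

Derivation:
Tick 1: [PARSE:P1(v=17,ok=F), VALIDATE:-, TRANSFORM:-, EMIT:-] out:-; in:P1
Tick 2: [PARSE:P2(v=1,ok=F), VALIDATE:P1(v=17,ok=F), TRANSFORM:-, EMIT:-] out:-; in:P2
Tick 3: [PARSE:P3(v=14,ok=F), VALIDATE:P2(v=1,ok=T), TRANSFORM:P1(v=0,ok=F), EMIT:-] out:-; in:P3
Tick 4: [PARSE:-, VALIDATE:P3(v=14,ok=F), TRANSFORM:P2(v=4,ok=T), EMIT:P1(v=0,ok=F)] out:-; in:-
Tick 5: [PARSE:P4(v=6,ok=F), VALIDATE:-, TRANSFORM:P3(v=0,ok=F), EMIT:P2(v=4,ok=T)] out:P1(v=0); in:P4
Tick 6: [PARSE:-, VALIDATE:P4(v=6,ok=T), TRANSFORM:-, EMIT:P3(v=0,ok=F)] out:P2(v=4); in:-
Emitted by tick 6: ['P1', 'P2']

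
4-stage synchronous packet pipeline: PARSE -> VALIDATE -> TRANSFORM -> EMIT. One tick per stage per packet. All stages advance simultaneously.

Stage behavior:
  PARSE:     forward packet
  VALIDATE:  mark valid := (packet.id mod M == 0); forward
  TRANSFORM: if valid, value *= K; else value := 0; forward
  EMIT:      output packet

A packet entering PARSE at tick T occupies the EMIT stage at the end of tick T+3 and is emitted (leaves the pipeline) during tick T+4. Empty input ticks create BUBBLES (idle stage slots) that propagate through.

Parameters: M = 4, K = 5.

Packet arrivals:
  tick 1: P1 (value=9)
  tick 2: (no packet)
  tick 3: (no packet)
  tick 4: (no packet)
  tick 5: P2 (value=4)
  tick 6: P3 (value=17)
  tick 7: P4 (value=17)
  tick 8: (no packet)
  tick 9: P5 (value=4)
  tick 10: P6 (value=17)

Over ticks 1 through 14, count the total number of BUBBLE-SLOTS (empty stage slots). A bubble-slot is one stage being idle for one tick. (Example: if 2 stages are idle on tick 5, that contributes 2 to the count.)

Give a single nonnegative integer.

Tick 1: [PARSE:P1(v=9,ok=F), VALIDATE:-, TRANSFORM:-, EMIT:-] out:-; bubbles=3
Tick 2: [PARSE:-, VALIDATE:P1(v=9,ok=F), TRANSFORM:-, EMIT:-] out:-; bubbles=3
Tick 3: [PARSE:-, VALIDATE:-, TRANSFORM:P1(v=0,ok=F), EMIT:-] out:-; bubbles=3
Tick 4: [PARSE:-, VALIDATE:-, TRANSFORM:-, EMIT:P1(v=0,ok=F)] out:-; bubbles=3
Tick 5: [PARSE:P2(v=4,ok=F), VALIDATE:-, TRANSFORM:-, EMIT:-] out:P1(v=0); bubbles=3
Tick 6: [PARSE:P3(v=17,ok=F), VALIDATE:P2(v=4,ok=F), TRANSFORM:-, EMIT:-] out:-; bubbles=2
Tick 7: [PARSE:P4(v=17,ok=F), VALIDATE:P3(v=17,ok=F), TRANSFORM:P2(v=0,ok=F), EMIT:-] out:-; bubbles=1
Tick 8: [PARSE:-, VALIDATE:P4(v=17,ok=T), TRANSFORM:P3(v=0,ok=F), EMIT:P2(v=0,ok=F)] out:-; bubbles=1
Tick 9: [PARSE:P5(v=4,ok=F), VALIDATE:-, TRANSFORM:P4(v=85,ok=T), EMIT:P3(v=0,ok=F)] out:P2(v=0); bubbles=1
Tick 10: [PARSE:P6(v=17,ok=F), VALIDATE:P5(v=4,ok=F), TRANSFORM:-, EMIT:P4(v=85,ok=T)] out:P3(v=0); bubbles=1
Tick 11: [PARSE:-, VALIDATE:P6(v=17,ok=F), TRANSFORM:P5(v=0,ok=F), EMIT:-] out:P4(v=85); bubbles=2
Tick 12: [PARSE:-, VALIDATE:-, TRANSFORM:P6(v=0,ok=F), EMIT:P5(v=0,ok=F)] out:-; bubbles=2
Tick 13: [PARSE:-, VALIDATE:-, TRANSFORM:-, EMIT:P6(v=0,ok=F)] out:P5(v=0); bubbles=3
Tick 14: [PARSE:-, VALIDATE:-, TRANSFORM:-, EMIT:-] out:P6(v=0); bubbles=4
Total bubble-slots: 32

Answer: 32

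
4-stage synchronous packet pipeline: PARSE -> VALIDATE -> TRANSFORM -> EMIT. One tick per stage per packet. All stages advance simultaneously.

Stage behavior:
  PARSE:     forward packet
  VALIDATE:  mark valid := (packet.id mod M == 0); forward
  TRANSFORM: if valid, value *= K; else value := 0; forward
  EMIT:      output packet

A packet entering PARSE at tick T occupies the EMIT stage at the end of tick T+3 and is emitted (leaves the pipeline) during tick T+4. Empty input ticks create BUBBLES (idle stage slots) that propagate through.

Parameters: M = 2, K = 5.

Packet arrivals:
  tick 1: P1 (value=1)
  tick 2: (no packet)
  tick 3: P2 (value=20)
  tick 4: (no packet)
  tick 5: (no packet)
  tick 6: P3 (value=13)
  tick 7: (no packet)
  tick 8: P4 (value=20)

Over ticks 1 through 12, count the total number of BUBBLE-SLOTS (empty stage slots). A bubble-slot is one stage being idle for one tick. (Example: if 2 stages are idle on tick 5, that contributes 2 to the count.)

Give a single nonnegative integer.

Answer: 32

Derivation:
Tick 1: [PARSE:P1(v=1,ok=F), VALIDATE:-, TRANSFORM:-, EMIT:-] out:-; bubbles=3
Tick 2: [PARSE:-, VALIDATE:P1(v=1,ok=F), TRANSFORM:-, EMIT:-] out:-; bubbles=3
Tick 3: [PARSE:P2(v=20,ok=F), VALIDATE:-, TRANSFORM:P1(v=0,ok=F), EMIT:-] out:-; bubbles=2
Tick 4: [PARSE:-, VALIDATE:P2(v=20,ok=T), TRANSFORM:-, EMIT:P1(v=0,ok=F)] out:-; bubbles=2
Tick 5: [PARSE:-, VALIDATE:-, TRANSFORM:P2(v=100,ok=T), EMIT:-] out:P1(v=0); bubbles=3
Tick 6: [PARSE:P3(v=13,ok=F), VALIDATE:-, TRANSFORM:-, EMIT:P2(v=100,ok=T)] out:-; bubbles=2
Tick 7: [PARSE:-, VALIDATE:P3(v=13,ok=F), TRANSFORM:-, EMIT:-] out:P2(v=100); bubbles=3
Tick 8: [PARSE:P4(v=20,ok=F), VALIDATE:-, TRANSFORM:P3(v=0,ok=F), EMIT:-] out:-; bubbles=2
Tick 9: [PARSE:-, VALIDATE:P4(v=20,ok=T), TRANSFORM:-, EMIT:P3(v=0,ok=F)] out:-; bubbles=2
Tick 10: [PARSE:-, VALIDATE:-, TRANSFORM:P4(v=100,ok=T), EMIT:-] out:P3(v=0); bubbles=3
Tick 11: [PARSE:-, VALIDATE:-, TRANSFORM:-, EMIT:P4(v=100,ok=T)] out:-; bubbles=3
Tick 12: [PARSE:-, VALIDATE:-, TRANSFORM:-, EMIT:-] out:P4(v=100); bubbles=4
Total bubble-slots: 32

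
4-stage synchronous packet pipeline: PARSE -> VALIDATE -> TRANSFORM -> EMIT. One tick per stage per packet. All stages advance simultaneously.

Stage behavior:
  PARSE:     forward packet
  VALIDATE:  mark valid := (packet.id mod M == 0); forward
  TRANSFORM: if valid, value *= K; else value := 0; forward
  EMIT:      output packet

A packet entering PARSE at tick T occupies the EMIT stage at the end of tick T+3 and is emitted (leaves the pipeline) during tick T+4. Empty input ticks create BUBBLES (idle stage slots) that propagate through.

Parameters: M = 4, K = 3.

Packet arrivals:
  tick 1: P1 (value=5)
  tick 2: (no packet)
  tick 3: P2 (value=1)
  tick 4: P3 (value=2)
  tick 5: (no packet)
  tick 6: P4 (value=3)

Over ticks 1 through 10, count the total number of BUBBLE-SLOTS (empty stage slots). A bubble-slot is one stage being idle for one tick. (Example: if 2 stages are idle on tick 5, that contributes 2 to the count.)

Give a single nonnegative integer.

Answer: 24

Derivation:
Tick 1: [PARSE:P1(v=5,ok=F), VALIDATE:-, TRANSFORM:-, EMIT:-] out:-; bubbles=3
Tick 2: [PARSE:-, VALIDATE:P1(v=5,ok=F), TRANSFORM:-, EMIT:-] out:-; bubbles=3
Tick 3: [PARSE:P2(v=1,ok=F), VALIDATE:-, TRANSFORM:P1(v=0,ok=F), EMIT:-] out:-; bubbles=2
Tick 4: [PARSE:P3(v=2,ok=F), VALIDATE:P2(v=1,ok=F), TRANSFORM:-, EMIT:P1(v=0,ok=F)] out:-; bubbles=1
Tick 5: [PARSE:-, VALIDATE:P3(v=2,ok=F), TRANSFORM:P2(v=0,ok=F), EMIT:-] out:P1(v=0); bubbles=2
Tick 6: [PARSE:P4(v=3,ok=F), VALIDATE:-, TRANSFORM:P3(v=0,ok=F), EMIT:P2(v=0,ok=F)] out:-; bubbles=1
Tick 7: [PARSE:-, VALIDATE:P4(v=3,ok=T), TRANSFORM:-, EMIT:P3(v=0,ok=F)] out:P2(v=0); bubbles=2
Tick 8: [PARSE:-, VALIDATE:-, TRANSFORM:P4(v=9,ok=T), EMIT:-] out:P3(v=0); bubbles=3
Tick 9: [PARSE:-, VALIDATE:-, TRANSFORM:-, EMIT:P4(v=9,ok=T)] out:-; bubbles=3
Tick 10: [PARSE:-, VALIDATE:-, TRANSFORM:-, EMIT:-] out:P4(v=9); bubbles=4
Total bubble-slots: 24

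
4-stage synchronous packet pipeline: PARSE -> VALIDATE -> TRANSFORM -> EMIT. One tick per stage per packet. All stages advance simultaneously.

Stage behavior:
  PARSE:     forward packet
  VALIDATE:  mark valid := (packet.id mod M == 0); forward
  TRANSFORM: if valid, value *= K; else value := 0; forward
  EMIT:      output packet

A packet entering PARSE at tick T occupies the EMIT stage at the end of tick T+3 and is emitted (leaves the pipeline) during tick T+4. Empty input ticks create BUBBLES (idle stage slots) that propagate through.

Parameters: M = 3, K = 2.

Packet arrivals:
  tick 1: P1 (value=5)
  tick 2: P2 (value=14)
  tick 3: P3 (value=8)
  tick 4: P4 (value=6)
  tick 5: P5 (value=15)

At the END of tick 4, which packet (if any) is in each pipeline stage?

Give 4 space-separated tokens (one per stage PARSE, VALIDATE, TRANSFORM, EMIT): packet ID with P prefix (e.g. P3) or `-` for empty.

Answer: P4 P3 P2 P1

Derivation:
Tick 1: [PARSE:P1(v=5,ok=F), VALIDATE:-, TRANSFORM:-, EMIT:-] out:-; in:P1
Tick 2: [PARSE:P2(v=14,ok=F), VALIDATE:P1(v=5,ok=F), TRANSFORM:-, EMIT:-] out:-; in:P2
Tick 3: [PARSE:P3(v=8,ok=F), VALIDATE:P2(v=14,ok=F), TRANSFORM:P1(v=0,ok=F), EMIT:-] out:-; in:P3
Tick 4: [PARSE:P4(v=6,ok=F), VALIDATE:P3(v=8,ok=T), TRANSFORM:P2(v=0,ok=F), EMIT:P1(v=0,ok=F)] out:-; in:P4
At end of tick 4: ['P4', 'P3', 'P2', 'P1']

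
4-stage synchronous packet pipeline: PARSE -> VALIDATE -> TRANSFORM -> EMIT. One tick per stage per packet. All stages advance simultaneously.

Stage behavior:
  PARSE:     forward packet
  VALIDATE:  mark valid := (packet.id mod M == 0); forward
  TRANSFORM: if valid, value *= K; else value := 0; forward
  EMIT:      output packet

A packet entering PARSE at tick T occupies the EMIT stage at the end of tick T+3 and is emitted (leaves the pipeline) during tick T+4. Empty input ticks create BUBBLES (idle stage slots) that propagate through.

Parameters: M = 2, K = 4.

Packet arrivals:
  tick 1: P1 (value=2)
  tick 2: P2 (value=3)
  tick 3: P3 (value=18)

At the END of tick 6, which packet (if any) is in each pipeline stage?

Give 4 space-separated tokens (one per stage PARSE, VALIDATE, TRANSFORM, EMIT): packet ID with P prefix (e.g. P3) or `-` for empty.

Answer: - - - P3

Derivation:
Tick 1: [PARSE:P1(v=2,ok=F), VALIDATE:-, TRANSFORM:-, EMIT:-] out:-; in:P1
Tick 2: [PARSE:P2(v=3,ok=F), VALIDATE:P1(v=2,ok=F), TRANSFORM:-, EMIT:-] out:-; in:P2
Tick 3: [PARSE:P3(v=18,ok=F), VALIDATE:P2(v=3,ok=T), TRANSFORM:P1(v=0,ok=F), EMIT:-] out:-; in:P3
Tick 4: [PARSE:-, VALIDATE:P3(v=18,ok=F), TRANSFORM:P2(v=12,ok=T), EMIT:P1(v=0,ok=F)] out:-; in:-
Tick 5: [PARSE:-, VALIDATE:-, TRANSFORM:P3(v=0,ok=F), EMIT:P2(v=12,ok=T)] out:P1(v=0); in:-
Tick 6: [PARSE:-, VALIDATE:-, TRANSFORM:-, EMIT:P3(v=0,ok=F)] out:P2(v=12); in:-
At end of tick 6: ['-', '-', '-', 'P3']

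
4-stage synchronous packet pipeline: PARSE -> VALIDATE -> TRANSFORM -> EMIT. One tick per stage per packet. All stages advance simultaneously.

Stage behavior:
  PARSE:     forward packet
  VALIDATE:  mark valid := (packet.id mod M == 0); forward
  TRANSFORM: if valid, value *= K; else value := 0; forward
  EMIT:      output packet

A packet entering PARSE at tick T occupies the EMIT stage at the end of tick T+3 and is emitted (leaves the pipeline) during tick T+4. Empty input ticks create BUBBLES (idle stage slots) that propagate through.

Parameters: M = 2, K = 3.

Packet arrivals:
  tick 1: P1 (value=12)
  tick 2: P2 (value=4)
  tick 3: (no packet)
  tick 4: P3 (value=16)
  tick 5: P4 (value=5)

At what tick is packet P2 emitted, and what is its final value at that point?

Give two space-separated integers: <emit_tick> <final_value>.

Answer: 6 12

Derivation:
Tick 1: [PARSE:P1(v=12,ok=F), VALIDATE:-, TRANSFORM:-, EMIT:-] out:-; in:P1
Tick 2: [PARSE:P2(v=4,ok=F), VALIDATE:P1(v=12,ok=F), TRANSFORM:-, EMIT:-] out:-; in:P2
Tick 3: [PARSE:-, VALIDATE:P2(v=4,ok=T), TRANSFORM:P1(v=0,ok=F), EMIT:-] out:-; in:-
Tick 4: [PARSE:P3(v=16,ok=F), VALIDATE:-, TRANSFORM:P2(v=12,ok=T), EMIT:P1(v=0,ok=F)] out:-; in:P3
Tick 5: [PARSE:P4(v=5,ok=F), VALIDATE:P3(v=16,ok=F), TRANSFORM:-, EMIT:P2(v=12,ok=T)] out:P1(v=0); in:P4
Tick 6: [PARSE:-, VALIDATE:P4(v=5,ok=T), TRANSFORM:P3(v=0,ok=F), EMIT:-] out:P2(v=12); in:-
Tick 7: [PARSE:-, VALIDATE:-, TRANSFORM:P4(v=15,ok=T), EMIT:P3(v=0,ok=F)] out:-; in:-
Tick 8: [PARSE:-, VALIDATE:-, TRANSFORM:-, EMIT:P4(v=15,ok=T)] out:P3(v=0); in:-
Tick 9: [PARSE:-, VALIDATE:-, TRANSFORM:-, EMIT:-] out:P4(v=15); in:-
P2: arrives tick 2, valid=True (id=2, id%2=0), emit tick 6, final value 12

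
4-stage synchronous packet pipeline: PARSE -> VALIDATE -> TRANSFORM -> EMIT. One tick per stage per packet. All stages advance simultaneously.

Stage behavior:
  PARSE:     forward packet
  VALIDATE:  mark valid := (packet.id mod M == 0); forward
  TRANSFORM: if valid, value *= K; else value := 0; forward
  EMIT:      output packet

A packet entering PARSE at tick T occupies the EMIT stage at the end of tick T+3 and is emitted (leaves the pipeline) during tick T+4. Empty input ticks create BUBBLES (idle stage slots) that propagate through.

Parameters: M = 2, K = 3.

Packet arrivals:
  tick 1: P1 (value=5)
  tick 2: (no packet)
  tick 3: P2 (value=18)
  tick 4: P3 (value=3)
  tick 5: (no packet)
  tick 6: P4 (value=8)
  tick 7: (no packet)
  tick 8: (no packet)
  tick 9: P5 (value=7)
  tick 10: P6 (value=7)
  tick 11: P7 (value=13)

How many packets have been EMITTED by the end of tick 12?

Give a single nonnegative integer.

Answer: 4

Derivation:
Tick 1: [PARSE:P1(v=5,ok=F), VALIDATE:-, TRANSFORM:-, EMIT:-] out:-; in:P1
Tick 2: [PARSE:-, VALIDATE:P1(v=5,ok=F), TRANSFORM:-, EMIT:-] out:-; in:-
Tick 3: [PARSE:P2(v=18,ok=F), VALIDATE:-, TRANSFORM:P1(v=0,ok=F), EMIT:-] out:-; in:P2
Tick 4: [PARSE:P3(v=3,ok=F), VALIDATE:P2(v=18,ok=T), TRANSFORM:-, EMIT:P1(v=0,ok=F)] out:-; in:P3
Tick 5: [PARSE:-, VALIDATE:P3(v=3,ok=F), TRANSFORM:P2(v=54,ok=T), EMIT:-] out:P1(v=0); in:-
Tick 6: [PARSE:P4(v=8,ok=F), VALIDATE:-, TRANSFORM:P3(v=0,ok=F), EMIT:P2(v=54,ok=T)] out:-; in:P4
Tick 7: [PARSE:-, VALIDATE:P4(v=8,ok=T), TRANSFORM:-, EMIT:P3(v=0,ok=F)] out:P2(v=54); in:-
Tick 8: [PARSE:-, VALIDATE:-, TRANSFORM:P4(v=24,ok=T), EMIT:-] out:P3(v=0); in:-
Tick 9: [PARSE:P5(v=7,ok=F), VALIDATE:-, TRANSFORM:-, EMIT:P4(v=24,ok=T)] out:-; in:P5
Tick 10: [PARSE:P6(v=7,ok=F), VALIDATE:P5(v=7,ok=F), TRANSFORM:-, EMIT:-] out:P4(v=24); in:P6
Tick 11: [PARSE:P7(v=13,ok=F), VALIDATE:P6(v=7,ok=T), TRANSFORM:P5(v=0,ok=F), EMIT:-] out:-; in:P7
Tick 12: [PARSE:-, VALIDATE:P7(v=13,ok=F), TRANSFORM:P6(v=21,ok=T), EMIT:P5(v=0,ok=F)] out:-; in:-
Emitted by tick 12: ['P1', 'P2', 'P3', 'P4']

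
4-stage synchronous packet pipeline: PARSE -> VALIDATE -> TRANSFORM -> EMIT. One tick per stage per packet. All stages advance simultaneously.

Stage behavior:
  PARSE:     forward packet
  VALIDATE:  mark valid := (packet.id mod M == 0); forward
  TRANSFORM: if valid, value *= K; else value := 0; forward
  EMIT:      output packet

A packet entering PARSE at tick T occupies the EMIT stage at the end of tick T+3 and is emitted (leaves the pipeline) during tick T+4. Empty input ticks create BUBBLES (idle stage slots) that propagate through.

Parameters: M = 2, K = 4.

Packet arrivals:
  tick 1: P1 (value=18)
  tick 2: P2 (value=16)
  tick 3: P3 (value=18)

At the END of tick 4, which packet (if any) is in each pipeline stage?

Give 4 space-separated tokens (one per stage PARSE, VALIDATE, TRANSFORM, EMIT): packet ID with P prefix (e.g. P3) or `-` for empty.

Answer: - P3 P2 P1

Derivation:
Tick 1: [PARSE:P1(v=18,ok=F), VALIDATE:-, TRANSFORM:-, EMIT:-] out:-; in:P1
Tick 2: [PARSE:P2(v=16,ok=F), VALIDATE:P1(v=18,ok=F), TRANSFORM:-, EMIT:-] out:-; in:P2
Tick 3: [PARSE:P3(v=18,ok=F), VALIDATE:P2(v=16,ok=T), TRANSFORM:P1(v=0,ok=F), EMIT:-] out:-; in:P3
Tick 4: [PARSE:-, VALIDATE:P3(v=18,ok=F), TRANSFORM:P2(v=64,ok=T), EMIT:P1(v=0,ok=F)] out:-; in:-
At end of tick 4: ['-', 'P3', 'P2', 'P1']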